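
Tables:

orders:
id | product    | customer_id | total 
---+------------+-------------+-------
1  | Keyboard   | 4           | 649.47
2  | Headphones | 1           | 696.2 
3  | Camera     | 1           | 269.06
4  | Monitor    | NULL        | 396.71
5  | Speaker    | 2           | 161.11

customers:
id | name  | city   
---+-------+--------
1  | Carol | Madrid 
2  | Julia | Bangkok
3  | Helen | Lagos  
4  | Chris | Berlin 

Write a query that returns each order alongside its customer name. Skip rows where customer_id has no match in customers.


INNER JOIN keeps only orders rows whose customer_id matches an id in customers. Walk through each order:
  - order 1 (Keyboard): customer_id=4 -> matches Chris
  - order 2 (Headphones): customer_id=1 -> matches Carol
  - order 3 (Camera): customer_id=1 -> matches Carol
  - order 4 (Monitor): customer_id=NULL, no match -> dropped
  - order 5 (Speaker): customer_id=2 -> matches Julia
So 1 of 5 rows is dropped.

SQL:
SELECT a.product, b.name AS customer
FROM orders a
INNER JOIN customers b ON a.customer_id = b.id

Result:
product    | customer
-----------+---------
Keyboard   | Chris   
Headphones | Carol   
Camera     | Carol   
Speaker    | Julia   


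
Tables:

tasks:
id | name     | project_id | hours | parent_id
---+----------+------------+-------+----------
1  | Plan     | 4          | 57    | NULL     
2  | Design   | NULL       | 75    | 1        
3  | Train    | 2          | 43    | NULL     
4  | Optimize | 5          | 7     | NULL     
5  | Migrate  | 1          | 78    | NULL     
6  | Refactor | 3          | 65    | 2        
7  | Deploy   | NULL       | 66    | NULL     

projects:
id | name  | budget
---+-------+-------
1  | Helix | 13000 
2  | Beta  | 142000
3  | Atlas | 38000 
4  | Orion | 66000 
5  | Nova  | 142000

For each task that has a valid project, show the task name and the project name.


INNER JOIN keeps only tasks rows whose project_id matches an id in projects. Walk through each task:
  - task 1 (Plan): project_id=4 -> matches Orion
  - task 2 (Design): project_id=NULL, no match -> dropped
  - task 3 (Train): project_id=2 -> matches Beta
  - task 4 (Optimize): project_id=5 -> matches Nova
  - task 5 (Migrate): project_id=1 -> matches Helix
  - task 6 (Refactor): project_id=3 -> matches Atlas
  - task 7 (Deploy): project_id=NULL, no match -> dropped
So 2 of 7 rows are dropped.

SQL:
SELECT a.name, b.name AS project
FROM tasks a
INNER JOIN projects b ON a.project_id = b.id

Result:
name     | project
---------+--------
Plan     | Orion  
Train    | Beta   
Optimize | Nova   
Migrate  | Helix  
Refactor | Atlas  


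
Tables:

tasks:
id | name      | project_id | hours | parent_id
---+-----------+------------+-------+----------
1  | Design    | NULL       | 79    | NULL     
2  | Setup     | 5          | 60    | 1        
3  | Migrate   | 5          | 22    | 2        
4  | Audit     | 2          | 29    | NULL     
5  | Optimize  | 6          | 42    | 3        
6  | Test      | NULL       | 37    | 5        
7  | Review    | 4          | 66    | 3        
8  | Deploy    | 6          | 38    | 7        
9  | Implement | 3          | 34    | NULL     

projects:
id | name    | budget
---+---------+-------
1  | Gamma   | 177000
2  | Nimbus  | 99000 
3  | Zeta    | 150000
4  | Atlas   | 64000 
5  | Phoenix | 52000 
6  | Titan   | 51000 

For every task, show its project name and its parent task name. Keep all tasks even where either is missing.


Two LEFT JOINs from the same base table tasks: one to projects via project_id, one to tasks itself via parent_id. Both are LEFT so every task is preserved.
Match against projects:
  - task 1 (Design): project_id=NULL, no match -> kept with NULL
  - task 2 (Setup): project_id=5 -> matches Phoenix
  - task 3 (Migrate): project_id=5 -> matches Phoenix
  - task 4 (Audit): project_id=2 -> matches Nimbus
  - task 5 (Optimize): project_id=6 -> matches Titan
  - task 6 (Test): project_id=NULL, no match -> kept with NULL
  - task 7 (Review): project_id=4 -> matches Atlas
  - task 8 (Deploy): project_id=6 -> matches Titan
  - task 9 (Implement): project_id=3 -> matches Zeta
Match against tasks (self):
  - task 1 (Design): parent_id=NULL -> NULL
  - task 2 (Setup): parent_id=1 -> Design
  - task 3 (Migrate): parent_id=2 -> Setup
  - task 4 (Audit): parent_id=NULL -> NULL
  - task 5 (Optimize): parent_id=3 -> Migrate
  - task 6 (Test): parent_id=5 -> Optimize
  - task 7 (Review): parent_id=3 -> Migrate
  - task 8 (Deploy): parent_id=7 -> Review
  - task 9 (Implement): parent_id=NULL -> NULL

SQL:
SELECT a.name, b.name AS project, c.name AS parent
FROM tasks a
LEFT JOIN projects b ON a.project_id = b.id
LEFT JOIN tasks c ON a.parent_id = c.id

Result:
name      | project | parent  
----------+---------+---------
Design    | NULL    | NULL    
Setup     | Phoenix | Design  
Migrate   | Phoenix | Setup   
Audit     | Nimbus  | NULL    
Optimize  | Titan   | Migrate 
Test      | NULL    | Optimize
Review    | Atlas   | Migrate 
Deploy    | Titan   | Review  
Implement | Zeta    | NULL    


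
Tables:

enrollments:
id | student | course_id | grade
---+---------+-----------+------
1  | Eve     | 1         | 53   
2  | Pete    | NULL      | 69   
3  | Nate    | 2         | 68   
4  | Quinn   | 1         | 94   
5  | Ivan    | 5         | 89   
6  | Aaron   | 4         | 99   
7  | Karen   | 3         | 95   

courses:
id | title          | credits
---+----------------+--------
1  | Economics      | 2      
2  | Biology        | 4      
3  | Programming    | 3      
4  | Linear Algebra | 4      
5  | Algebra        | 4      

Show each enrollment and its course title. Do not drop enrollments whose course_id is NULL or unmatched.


LEFT JOIN keeps every row from enrollments (the left table); where course_id has no match in courses, the course columns become NULL. Walk through each enrollment:
  - enrollment 1 (Eve): course_id=1 -> matches Economics
  - enrollment 2 (Pete): course_id=NULL, no match -> kept with NULL
  - enrollment 3 (Nate): course_id=2 -> matches Biology
  - enrollment 4 (Quinn): course_id=1 -> matches Economics
  - enrollment 5 (Ivan): course_id=5 -> matches Algebra
  - enrollment 6 (Aaron): course_id=4 -> matches Linear Algebra
  - enrollment 7 (Karen): course_id=3 -> matches Programming
All 7 rows appear; 1 has NULL course.

SQL:
SELECT a.student, b.title AS course
FROM enrollments a
LEFT JOIN courses b ON a.course_id = b.id

Result:
student | course        
--------+---------------
Eve     | Economics     
Pete    | NULL          
Nate    | Biology       
Quinn   | Economics     
Ivan    | Algebra       
Aaron   | Linear Algebra
Karen   | Programming   


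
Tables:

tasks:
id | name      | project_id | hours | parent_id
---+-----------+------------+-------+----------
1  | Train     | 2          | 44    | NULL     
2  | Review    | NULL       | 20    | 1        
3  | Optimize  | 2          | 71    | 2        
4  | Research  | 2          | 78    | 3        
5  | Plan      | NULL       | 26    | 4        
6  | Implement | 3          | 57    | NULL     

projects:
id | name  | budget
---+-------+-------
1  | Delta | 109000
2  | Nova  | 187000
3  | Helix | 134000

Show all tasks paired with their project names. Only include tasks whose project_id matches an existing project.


INNER JOIN keeps only tasks rows whose project_id matches an id in projects. Walk through each task:
  - task 1 (Train): project_id=2 -> matches Nova
  - task 2 (Review): project_id=NULL, no match -> dropped
  - task 3 (Optimize): project_id=2 -> matches Nova
  - task 4 (Research): project_id=2 -> matches Nova
  - task 5 (Plan): project_id=NULL, no match -> dropped
  - task 6 (Implement): project_id=3 -> matches Helix
So 2 of 6 rows are dropped.

SQL:
SELECT a.name, b.name AS project
FROM tasks a
INNER JOIN projects b ON a.project_id = b.id

Result:
name      | project
----------+--------
Train     | Nova   
Optimize  | Nova   
Research  | Nova   
Implement | Helix  


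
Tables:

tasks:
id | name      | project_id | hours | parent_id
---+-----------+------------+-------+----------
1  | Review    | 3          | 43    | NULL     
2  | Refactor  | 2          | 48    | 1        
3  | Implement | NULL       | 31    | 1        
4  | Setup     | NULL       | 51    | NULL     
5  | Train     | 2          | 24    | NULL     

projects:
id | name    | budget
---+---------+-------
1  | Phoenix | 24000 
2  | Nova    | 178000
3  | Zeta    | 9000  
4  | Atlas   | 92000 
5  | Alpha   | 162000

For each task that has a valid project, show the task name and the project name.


INNER JOIN keeps only tasks rows whose project_id matches an id in projects. Walk through each task:
  - task 1 (Review): project_id=3 -> matches Zeta
  - task 2 (Refactor): project_id=2 -> matches Nova
  - task 3 (Implement): project_id=NULL, no match -> dropped
  - task 4 (Setup): project_id=NULL, no match -> dropped
  - task 5 (Train): project_id=2 -> matches Nova
So 2 of 5 rows are dropped.

SQL:
SELECT a.name, b.name AS project
FROM tasks a
INNER JOIN projects b ON a.project_id = b.id

Result:
name     | project
---------+--------
Review   | Zeta   
Refactor | Nova   
Train    | Nova   


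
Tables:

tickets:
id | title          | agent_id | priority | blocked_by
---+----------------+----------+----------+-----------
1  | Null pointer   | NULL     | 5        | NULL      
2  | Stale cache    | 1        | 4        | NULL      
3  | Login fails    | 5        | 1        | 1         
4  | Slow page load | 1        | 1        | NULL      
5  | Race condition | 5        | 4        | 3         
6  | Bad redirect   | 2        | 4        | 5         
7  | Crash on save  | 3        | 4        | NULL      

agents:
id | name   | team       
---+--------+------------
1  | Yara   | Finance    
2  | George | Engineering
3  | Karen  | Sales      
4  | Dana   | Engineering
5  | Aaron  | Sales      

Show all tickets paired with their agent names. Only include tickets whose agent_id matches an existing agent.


INNER JOIN keeps only tickets rows whose agent_id matches an id in agents. Walk through each ticket:
  - ticket 1 (Null pointer): agent_id=NULL, no match -> dropped
  - ticket 2 (Stale cache): agent_id=1 -> matches Yara
  - ticket 3 (Login fails): agent_id=5 -> matches Aaron
  - ticket 4 (Slow page load): agent_id=1 -> matches Yara
  - ticket 5 (Race condition): agent_id=5 -> matches Aaron
  - ticket 6 (Bad redirect): agent_id=2 -> matches George
  - ticket 7 (Crash on save): agent_id=3 -> matches Karen
So 1 of 7 rows is dropped.

SQL:
SELECT a.title, b.name AS agent
FROM tickets a
INNER JOIN agents b ON a.agent_id = b.id

Result:
title          | agent 
---------------+-------
Stale cache    | Yara  
Login fails    | Aaron 
Slow page load | Yara  
Race condition | Aaron 
Bad redirect   | George
Crash on save  | Karen 


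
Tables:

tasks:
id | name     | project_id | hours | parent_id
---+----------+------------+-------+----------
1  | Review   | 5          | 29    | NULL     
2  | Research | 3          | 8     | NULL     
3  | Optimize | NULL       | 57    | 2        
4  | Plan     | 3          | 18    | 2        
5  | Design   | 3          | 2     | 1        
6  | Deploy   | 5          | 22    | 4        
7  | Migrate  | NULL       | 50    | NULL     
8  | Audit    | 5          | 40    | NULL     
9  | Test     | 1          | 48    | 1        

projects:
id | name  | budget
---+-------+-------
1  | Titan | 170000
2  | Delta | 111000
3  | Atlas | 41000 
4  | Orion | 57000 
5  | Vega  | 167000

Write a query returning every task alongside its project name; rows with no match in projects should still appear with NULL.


LEFT JOIN keeps every row from tasks (the left table); where project_id has no match in projects, the project columns become NULL. Walk through each task:
  - task 1 (Review): project_id=5 -> matches Vega
  - task 2 (Research): project_id=3 -> matches Atlas
  - task 3 (Optimize): project_id=NULL, no match -> kept with NULL
  - task 4 (Plan): project_id=3 -> matches Atlas
  - task 5 (Design): project_id=3 -> matches Atlas
  - task 6 (Deploy): project_id=5 -> matches Vega
  - task 7 (Migrate): project_id=NULL, no match -> kept with NULL
  - task 8 (Audit): project_id=5 -> matches Vega
  - task 9 (Test): project_id=1 -> matches Titan
All 9 rows appear; 2 have NULL project.

SQL:
SELECT a.name, b.name AS project
FROM tasks a
LEFT JOIN projects b ON a.project_id = b.id

Result:
name     | project
---------+--------
Review   | Vega   
Research | Atlas  
Optimize | NULL   
Plan     | Atlas  
Design   | Atlas  
Deploy   | Vega   
Migrate  | NULL   
Audit    | Vega   
Test     | Titan  


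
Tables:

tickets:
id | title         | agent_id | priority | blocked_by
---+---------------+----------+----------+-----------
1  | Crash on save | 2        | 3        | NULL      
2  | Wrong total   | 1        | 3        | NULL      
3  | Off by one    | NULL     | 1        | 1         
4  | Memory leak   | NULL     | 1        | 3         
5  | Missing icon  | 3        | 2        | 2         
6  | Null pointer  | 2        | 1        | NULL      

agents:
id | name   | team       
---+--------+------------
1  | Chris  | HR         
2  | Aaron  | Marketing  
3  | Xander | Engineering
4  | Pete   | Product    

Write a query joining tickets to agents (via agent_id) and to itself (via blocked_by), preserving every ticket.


Two LEFT JOINs from the same base table tickets: one to agents via agent_id, one to tickets itself via blocked_by. Both are LEFT so every ticket is preserved.
Match against agents:
  - ticket 1 (Crash on save): agent_id=2 -> matches Aaron
  - ticket 2 (Wrong total): agent_id=1 -> matches Chris
  - ticket 3 (Off by one): agent_id=NULL, no match -> kept with NULL
  - ticket 4 (Memory leak): agent_id=NULL, no match -> kept with NULL
  - ticket 5 (Missing icon): agent_id=3 -> matches Xander
  - ticket 6 (Null pointer): agent_id=2 -> matches Aaron
Match against tickets (self):
  - ticket 1 (Crash on save): blocked_by=NULL -> NULL
  - ticket 2 (Wrong total): blocked_by=NULL -> NULL
  - ticket 3 (Off by one): blocked_by=1 -> Crash on save
  - ticket 4 (Memory leak): blocked_by=3 -> Off by one
  - ticket 5 (Missing icon): blocked_by=2 -> Wrong total
  - ticket 6 (Null pointer): blocked_by=NULL -> NULL

SQL:
SELECT a.title, b.name AS agent, c.title AS blocked_by
FROM tickets a
LEFT JOIN agents b ON a.agent_id = b.id
LEFT JOIN tickets c ON a.blocked_by = c.id

Result:
title         | agent  | blocked_by   
--------------+--------+--------------
Crash on save | Aaron  | NULL         
Wrong total   | Chris  | NULL         
Off by one    | NULL   | Crash on save
Memory leak   | NULL   | Off by one   
Missing icon  | Xander | Wrong total  
Null pointer  | Aaron  | NULL         


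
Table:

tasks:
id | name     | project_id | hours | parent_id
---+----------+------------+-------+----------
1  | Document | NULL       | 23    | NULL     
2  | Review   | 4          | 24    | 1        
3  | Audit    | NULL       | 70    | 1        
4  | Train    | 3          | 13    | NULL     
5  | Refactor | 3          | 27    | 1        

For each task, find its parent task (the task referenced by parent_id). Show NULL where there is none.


This is a self-join: tasks is joined to a second copy of itself, matching each row's parent_id to another row's id. Use LEFT JOIN so rows with parent_id=NULL are kept.
  - task 1 (Document): parent_id=NULL -> NULL
  - task 2 (Review): parent_id=1 -> Document
  - task 3 (Audit): parent_id=1 -> Document
  - task 4 (Train): parent_id=NULL -> NULL
  - task 5 (Refactor): parent_id=1 -> Document

SQL:
SELECT a.name AS item, b.name AS parent
FROM tasks a
LEFT JOIN tasks b ON a.parent_id = b.id

Result:
item     | parent  
---------+---------
Document | NULL    
Review   | Document
Audit    | Document
Train    | NULL    
Refactor | Document


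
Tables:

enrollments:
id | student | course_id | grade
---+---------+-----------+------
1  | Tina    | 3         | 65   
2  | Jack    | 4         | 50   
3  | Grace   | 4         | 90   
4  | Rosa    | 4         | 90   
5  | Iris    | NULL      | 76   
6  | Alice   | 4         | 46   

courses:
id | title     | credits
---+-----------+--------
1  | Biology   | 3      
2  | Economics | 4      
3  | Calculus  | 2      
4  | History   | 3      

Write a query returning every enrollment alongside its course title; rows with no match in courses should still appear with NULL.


LEFT JOIN keeps every row from enrollments (the left table); where course_id has no match in courses, the course columns become NULL. Walk through each enrollment:
  - enrollment 1 (Tina): course_id=3 -> matches Calculus
  - enrollment 2 (Jack): course_id=4 -> matches History
  - enrollment 3 (Grace): course_id=4 -> matches History
  - enrollment 4 (Rosa): course_id=4 -> matches History
  - enrollment 5 (Iris): course_id=NULL, no match -> kept with NULL
  - enrollment 6 (Alice): course_id=4 -> matches History
All 6 rows appear; 1 has NULL course.

SQL:
SELECT a.student, b.title AS course
FROM enrollments a
LEFT JOIN courses b ON a.course_id = b.id

Result:
student | course  
--------+---------
Tina    | Calculus
Jack    | History 
Grace   | History 
Rosa    | History 
Iris    | NULL    
Alice   | History 


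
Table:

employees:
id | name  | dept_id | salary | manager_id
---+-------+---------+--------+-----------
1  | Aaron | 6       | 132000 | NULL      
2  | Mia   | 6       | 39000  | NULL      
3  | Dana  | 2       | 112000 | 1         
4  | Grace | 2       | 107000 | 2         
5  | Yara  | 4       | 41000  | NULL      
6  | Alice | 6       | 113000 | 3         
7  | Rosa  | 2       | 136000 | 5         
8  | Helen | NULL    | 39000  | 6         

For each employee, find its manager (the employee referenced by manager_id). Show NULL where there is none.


This is a self-join: employees is joined to a second copy of itself, matching each row's manager_id to another row's id. Use LEFT JOIN so rows with manager_id=NULL are kept.
  - employee 1 (Aaron): manager_id=NULL -> NULL
  - employee 2 (Mia): manager_id=NULL -> NULL
  - employee 3 (Dana): manager_id=1 -> Aaron
  - employee 4 (Grace): manager_id=2 -> Mia
  - employee 5 (Yara): manager_id=NULL -> NULL
  - employee 6 (Alice): manager_id=3 -> Dana
  - employee 7 (Rosa): manager_id=5 -> Yara
  - employee 8 (Helen): manager_id=6 -> Alice

SQL:
SELECT a.name AS item, b.name AS manager
FROM employees a
LEFT JOIN employees b ON a.manager_id = b.id

Result:
item  | manager
------+--------
Aaron | NULL   
Mia   | NULL   
Dana  | Aaron  
Grace | Mia    
Yara  | NULL   
Alice | Dana   
Rosa  | Yara   
Helen | Alice  


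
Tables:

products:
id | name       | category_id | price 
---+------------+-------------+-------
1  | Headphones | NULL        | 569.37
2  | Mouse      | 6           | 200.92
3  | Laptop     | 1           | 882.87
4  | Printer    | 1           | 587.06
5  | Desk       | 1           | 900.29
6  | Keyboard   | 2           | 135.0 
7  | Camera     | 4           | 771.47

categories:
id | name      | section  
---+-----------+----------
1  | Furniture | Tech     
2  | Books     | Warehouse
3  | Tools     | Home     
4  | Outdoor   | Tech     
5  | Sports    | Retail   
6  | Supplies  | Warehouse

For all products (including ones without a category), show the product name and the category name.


LEFT JOIN keeps every row from products (the left table); where category_id has no match in categories, the category columns become NULL. Walk through each product:
  - product 1 (Headphones): category_id=NULL, no match -> kept with NULL
  - product 2 (Mouse): category_id=6 -> matches Supplies
  - product 3 (Laptop): category_id=1 -> matches Furniture
  - product 4 (Printer): category_id=1 -> matches Furniture
  - product 5 (Desk): category_id=1 -> matches Furniture
  - product 6 (Keyboard): category_id=2 -> matches Books
  - product 7 (Camera): category_id=4 -> matches Outdoor
All 7 rows appear; 1 has NULL category.

SQL:
SELECT a.name, b.name AS category
FROM products a
LEFT JOIN categories b ON a.category_id = b.id

Result:
name       | category 
-----------+----------
Headphones | NULL     
Mouse      | Supplies 
Laptop     | Furniture
Printer    | Furniture
Desk       | Furniture
Keyboard   | Books    
Camera     | Outdoor  


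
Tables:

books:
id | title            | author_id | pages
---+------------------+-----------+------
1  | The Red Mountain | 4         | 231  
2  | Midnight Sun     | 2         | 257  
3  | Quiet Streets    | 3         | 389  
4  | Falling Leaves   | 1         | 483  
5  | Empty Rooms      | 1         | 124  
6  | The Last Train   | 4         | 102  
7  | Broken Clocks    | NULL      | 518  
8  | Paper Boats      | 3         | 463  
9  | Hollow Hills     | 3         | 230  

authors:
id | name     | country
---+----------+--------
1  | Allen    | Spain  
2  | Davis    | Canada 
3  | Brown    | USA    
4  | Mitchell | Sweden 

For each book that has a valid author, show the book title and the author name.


INNER JOIN keeps only books rows whose author_id matches an id in authors. Walk through each book:
  - book 1 (The Red Mountain): author_id=4 -> matches Mitchell
  - book 2 (Midnight Sun): author_id=2 -> matches Davis
  - book 3 (Quiet Streets): author_id=3 -> matches Brown
  - book 4 (Falling Leaves): author_id=1 -> matches Allen
  - book 5 (Empty Rooms): author_id=1 -> matches Allen
  - book 6 (The Last Train): author_id=4 -> matches Mitchell
  - book 7 (Broken Clocks): author_id=NULL, no match -> dropped
  - book 8 (Paper Boats): author_id=3 -> matches Brown
  - book 9 (Hollow Hills): author_id=3 -> matches Brown
So 1 of 9 rows is dropped.

SQL:
SELECT a.title, b.name AS author
FROM books a
INNER JOIN authors b ON a.author_id = b.id

Result:
title            | author  
-----------------+---------
The Red Mountain | Mitchell
Midnight Sun     | Davis   
Quiet Streets    | Brown   
Falling Leaves   | Allen   
Empty Rooms      | Allen   
The Last Train   | Mitchell
Paper Boats      | Brown   
Hollow Hills     | Brown   


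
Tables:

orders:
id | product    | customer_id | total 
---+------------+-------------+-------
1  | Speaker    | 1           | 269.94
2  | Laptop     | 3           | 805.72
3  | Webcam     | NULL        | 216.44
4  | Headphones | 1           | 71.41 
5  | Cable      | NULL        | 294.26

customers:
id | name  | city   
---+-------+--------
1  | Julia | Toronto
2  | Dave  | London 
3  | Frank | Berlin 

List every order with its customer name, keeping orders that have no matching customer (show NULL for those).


LEFT JOIN keeps every row from orders (the left table); where customer_id has no match in customers, the customer columns become NULL. Walk through each order:
  - order 1 (Speaker): customer_id=1 -> matches Julia
  - order 2 (Laptop): customer_id=3 -> matches Frank
  - order 3 (Webcam): customer_id=NULL, no match -> kept with NULL
  - order 4 (Headphones): customer_id=1 -> matches Julia
  - order 5 (Cable): customer_id=NULL, no match -> kept with NULL
All 5 rows appear; 2 have NULL customer.

SQL:
SELECT a.product, b.name AS customer
FROM orders a
LEFT JOIN customers b ON a.customer_id = b.id

Result:
product    | customer
-----------+---------
Speaker    | Julia   
Laptop     | Frank   
Webcam     | NULL    
Headphones | Julia   
Cable      | NULL    


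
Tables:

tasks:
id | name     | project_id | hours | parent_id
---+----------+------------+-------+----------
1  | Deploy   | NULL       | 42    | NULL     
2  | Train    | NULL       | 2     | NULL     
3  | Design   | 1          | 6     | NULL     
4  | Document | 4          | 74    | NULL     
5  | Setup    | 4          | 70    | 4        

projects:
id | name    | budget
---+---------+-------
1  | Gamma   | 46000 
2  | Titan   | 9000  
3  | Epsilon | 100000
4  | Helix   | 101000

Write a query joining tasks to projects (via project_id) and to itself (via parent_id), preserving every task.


Two LEFT JOINs from the same base table tasks: one to projects via project_id, one to tasks itself via parent_id. Both are LEFT so every task is preserved.
Match against projects:
  - task 1 (Deploy): project_id=NULL, no match -> kept with NULL
  - task 2 (Train): project_id=NULL, no match -> kept with NULL
  - task 3 (Design): project_id=1 -> matches Gamma
  - task 4 (Document): project_id=4 -> matches Helix
  - task 5 (Setup): project_id=4 -> matches Helix
Match against tasks (self):
  - task 1 (Deploy): parent_id=NULL -> NULL
  - task 2 (Train): parent_id=NULL -> NULL
  - task 3 (Design): parent_id=NULL -> NULL
  - task 4 (Document): parent_id=NULL -> NULL
  - task 5 (Setup): parent_id=4 -> Document

SQL:
SELECT a.name, b.name AS project, c.name AS parent
FROM tasks a
LEFT JOIN projects b ON a.project_id = b.id
LEFT JOIN tasks c ON a.parent_id = c.id

Result:
name     | project | parent  
---------+---------+---------
Deploy   | NULL    | NULL    
Train    | NULL    | NULL    
Design   | Gamma   | NULL    
Document | Helix   | NULL    
Setup    | Helix   | Document


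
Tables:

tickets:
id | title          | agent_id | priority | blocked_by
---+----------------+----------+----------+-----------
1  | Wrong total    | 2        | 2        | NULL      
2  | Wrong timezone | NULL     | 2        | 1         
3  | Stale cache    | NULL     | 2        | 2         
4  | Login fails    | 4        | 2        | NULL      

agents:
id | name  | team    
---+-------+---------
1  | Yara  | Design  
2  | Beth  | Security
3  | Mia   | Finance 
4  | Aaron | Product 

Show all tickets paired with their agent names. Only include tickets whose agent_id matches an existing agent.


INNER JOIN keeps only tickets rows whose agent_id matches an id in agents. Walk through each ticket:
  - ticket 1 (Wrong total): agent_id=2 -> matches Beth
  - ticket 2 (Wrong timezone): agent_id=NULL, no match -> dropped
  - ticket 3 (Stale cache): agent_id=NULL, no match -> dropped
  - ticket 4 (Login fails): agent_id=4 -> matches Aaron
So 2 of 4 rows are dropped.

SQL:
SELECT a.title, b.name AS agent
FROM tickets a
INNER JOIN agents b ON a.agent_id = b.id

Result:
title       | agent
------------+------
Wrong total | Beth 
Login fails | Aaron


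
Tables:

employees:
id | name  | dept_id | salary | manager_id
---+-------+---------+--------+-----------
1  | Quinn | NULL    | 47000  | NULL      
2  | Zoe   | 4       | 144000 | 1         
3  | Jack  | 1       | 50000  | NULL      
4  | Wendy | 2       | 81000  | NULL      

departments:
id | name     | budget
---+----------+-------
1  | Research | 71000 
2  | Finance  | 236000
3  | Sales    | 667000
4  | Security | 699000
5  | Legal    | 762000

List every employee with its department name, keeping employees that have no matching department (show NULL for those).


LEFT JOIN keeps every row from employees (the left table); where dept_id has no match in departments, the department columns become NULL. Walk through each employee:
  - employee 1 (Quinn): dept_id=NULL, no match -> kept with NULL
  - employee 2 (Zoe): dept_id=4 -> matches Security
  - employee 3 (Jack): dept_id=1 -> matches Research
  - employee 4 (Wendy): dept_id=2 -> matches Finance
All 4 rows appear; 1 has NULL department.

SQL:
SELECT a.name, b.name AS department
FROM employees a
LEFT JOIN departments b ON a.dept_id = b.id

Result:
name  | department
------+-----------
Quinn | NULL      
Zoe   | Security  
Jack  | Research  
Wendy | Finance   


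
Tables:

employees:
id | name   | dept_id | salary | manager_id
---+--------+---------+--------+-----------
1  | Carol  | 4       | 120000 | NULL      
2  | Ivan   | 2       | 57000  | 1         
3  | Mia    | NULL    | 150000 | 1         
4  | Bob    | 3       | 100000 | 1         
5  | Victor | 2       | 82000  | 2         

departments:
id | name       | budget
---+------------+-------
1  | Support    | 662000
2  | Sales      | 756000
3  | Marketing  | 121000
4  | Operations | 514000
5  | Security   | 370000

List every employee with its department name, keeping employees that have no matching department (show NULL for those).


LEFT JOIN keeps every row from employees (the left table); where dept_id has no match in departments, the department columns become NULL. Walk through each employee:
  - employee 1 (Carol): dept_id=4 -> matches Operations
  - employee 2 (Ivan): dept_id=2 -> matches Sales
  - employee 3 (Mia): dept_id=NULL, no match -> kept with NULL
  - employee 4 (Bob): dept_id=3 -> matches Marketing
  - employee 5 (Victor): dept_id=2 -> matches Sales
All 5 rows appear; 1 has NULL department.

SQL:
SELECT a.name, b.name AS department
FROM employees a
LEFT JOIN departments b ON a.dept_id = b.id

Result:
name   | department
-------+-----------
Carol  | Operations
Ivan   | Sales     
Mia    | NULL      
Bob    | Marketing 
Victor | Sales     


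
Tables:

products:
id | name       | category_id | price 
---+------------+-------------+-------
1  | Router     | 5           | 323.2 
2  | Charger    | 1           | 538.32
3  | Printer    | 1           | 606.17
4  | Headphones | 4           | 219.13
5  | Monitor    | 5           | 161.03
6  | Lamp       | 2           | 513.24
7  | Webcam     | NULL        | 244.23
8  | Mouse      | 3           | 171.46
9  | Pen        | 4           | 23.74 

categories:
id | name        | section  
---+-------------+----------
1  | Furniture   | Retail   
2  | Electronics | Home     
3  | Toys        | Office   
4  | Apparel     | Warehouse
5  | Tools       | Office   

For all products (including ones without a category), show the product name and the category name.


LEFT JOIN keeps every row from products (the left table); where category_id has no match in categories, the category columns become NULL. Walk through each product:
  - product 1 (Router): category_id=5 -> matches Tools
  - product 2 (Charger): category_id=1 -> matches Furniture
  - product 3 (Printer): category_id=1 -> matches Furniture
  - product 4 (Headphones): category_id=4 -> matches Apparel
  - product 5 (Monitor): category_id=5 -> matches Tools
  - product 6 (Lamp): category_id=2 -> matches Electronics
  - product 7 (Webcam): category_id=NULL, no match -> kept with NULL
  - product 8 (Mouse): category_id=3 -> matches Toys
  - product 9 (Pen): category_id=4 -> matches Apparel
All 9 rows appear; 1 has NULL category.

SQL:
SELECT a.name, b.name AS category
FROM products a
LEFT JOIN categories b ON a.category_id = b.id

Result:
name       | category   
-----------+------------
Router     | Tools      
Charger    | Furniture  
Printer    | Furniture  
Headphones | Apparel    
Monitor    | Tools      
Lamp       | Electronics
Webcam     | NULL       
Mouse      | Toys       
Pen        | Apparel    


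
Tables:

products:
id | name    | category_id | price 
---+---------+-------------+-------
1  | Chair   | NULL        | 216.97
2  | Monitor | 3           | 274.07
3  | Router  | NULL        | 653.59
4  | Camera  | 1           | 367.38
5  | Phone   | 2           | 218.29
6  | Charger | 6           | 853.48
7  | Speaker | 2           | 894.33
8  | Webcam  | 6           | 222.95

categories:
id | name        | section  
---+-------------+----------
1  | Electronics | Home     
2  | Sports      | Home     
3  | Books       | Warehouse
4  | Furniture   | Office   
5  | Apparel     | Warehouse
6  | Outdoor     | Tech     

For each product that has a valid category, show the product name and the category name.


INNER JOIN keeps only products rows whose category_id matches an id in categories. Walk through each product:
  - product 1 (Chair): category_id=NULL, no match -> dropped
  - product 2 (Monitor): category_id=3 -> matches Books
  - product 3 (Router): category_id=NULL, no match -> dropped
  - product 4 (Camera): category_id=1 -> matches Electronics
  - product 5 (Phone): category_id=2 -> matches Sports
  - product 6 (Charger): category_id=6 -> matches Outdoor
  - product 7 (Speaker): category_id=2 -> matches Sports
  - product 8 (Webcam): category_id=6 -> matches Outdoor
So 2 of 8 rows are dropped.

SQL:
SELECT a.name, b.name AS category
FROM products a
INNER JOIN categories b ON a.category_id = b.id

Result:
name    | category   
--------+------------
Monitor | Books      
Camera  | Electronics
Phone   | Sports     
Charger | Outdoor    
Speaker | Sports     
Webcam  | Outdoor    


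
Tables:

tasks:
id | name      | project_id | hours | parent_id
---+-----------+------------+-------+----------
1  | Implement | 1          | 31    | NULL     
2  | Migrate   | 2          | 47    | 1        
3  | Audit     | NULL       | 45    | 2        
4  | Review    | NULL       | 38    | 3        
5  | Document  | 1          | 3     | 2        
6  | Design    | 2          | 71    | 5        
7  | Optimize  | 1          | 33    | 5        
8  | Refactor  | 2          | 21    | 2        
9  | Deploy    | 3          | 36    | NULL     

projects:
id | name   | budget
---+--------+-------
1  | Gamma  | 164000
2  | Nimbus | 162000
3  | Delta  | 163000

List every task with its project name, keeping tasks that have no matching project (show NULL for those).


LEFT JOIN keeps every row from tasks (the left table); where project_id has no match in projects, the project columns become NULL. Walk through each task:
  - task 1 (Implement): project_id=1 -> matches Gamma
  - task 2 (Migrate): project_id=2 -> matches Nimbus
  - task 3 (Audit): project_id=NULL, no match -> kept with NULL
  - task 4 (Review): project_id=NULL, no match -> kept with NULL
  - task 5 (Document): project_id=1 -> matches Gamma
  - task 6 (Design): project_id=2 -> matches Nimbus
  - task 7 (Optimize): project_id=1 -> matches Gamma
  - task 8 (Refactor): project_id=2 -> matches Nimbus
  - task 9 (Deploy): project_id=3 -> matches Delta
All 9 rows appear; 2 have NULL project.

SQL:
SELECT a.name, b.name AS project
FROM tasks a
LEFT JOIN projects b ON a.project_id = b.id

Result:
name      | project
----------+--------
Implement | Gamma  
Migrate   | Nimbus 
Audit     | NULL   
Review    | NULL   
Document  | Gamma  
Design    | Nimbus 
Optimize  | Gamma  
Refactor  | Nimbus 
Deploy    | Delta  


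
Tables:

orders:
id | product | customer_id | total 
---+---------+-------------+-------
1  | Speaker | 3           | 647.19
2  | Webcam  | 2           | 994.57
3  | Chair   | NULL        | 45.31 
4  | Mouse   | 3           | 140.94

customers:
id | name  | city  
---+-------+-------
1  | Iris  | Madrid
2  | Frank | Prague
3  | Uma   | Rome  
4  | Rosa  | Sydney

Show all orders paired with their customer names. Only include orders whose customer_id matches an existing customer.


INNER JOIN keeps only orders rows whose customer_id matches an id in customers. Walk through each order:
  - order 1 (Speaker): customer_id=3 -> matches Uma
  - order 2 (Webcam): customer_id=2 -> matches Frank
  - order 3 (Chair): customer_id=NULL, no match -> dropped
  - order 4 (Mouse): customer_id=3 -> matches Uma
So 1 of 4 rows is dropped.

SQL:
SELECT a.product, b.name AS customer
FROM orders a
INNER JOIN customers b ON a.customer_id = b.id

Result:
product | customer
--------+---------
Speaker | Uma     
Webcam  | Frank   
Mouse   | Uma     


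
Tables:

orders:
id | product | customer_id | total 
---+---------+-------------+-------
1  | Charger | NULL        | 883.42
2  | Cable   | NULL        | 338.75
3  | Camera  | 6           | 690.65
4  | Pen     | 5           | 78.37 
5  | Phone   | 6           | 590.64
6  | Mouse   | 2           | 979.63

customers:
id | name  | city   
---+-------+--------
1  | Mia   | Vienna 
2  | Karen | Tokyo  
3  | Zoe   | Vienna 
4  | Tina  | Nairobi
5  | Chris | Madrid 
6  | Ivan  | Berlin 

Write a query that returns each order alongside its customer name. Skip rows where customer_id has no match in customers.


INNER JOIN keeps only orders rows whose customer_id matches an id in customers. Walk through each order:
  - order 1 (Charger): customer_id=NULL, no match -> dropped
  - order 2 (Cable): customer_id=NULL, no match -> dropped
  - order 3 (Camera): customer_id=6 -> matches Ivan
  - order 4 (Pen): customer_id=5 -> matches Chris
  - order 5 (Phone): customer_id=6 -> matches Ivan
  - order 6 (Mouse): customer_id=2 -> matches Karen
So 2 of 6 rows are dropped.

SQL:
SELECT a.product, b.name AS customer
FROM orders a
INNER JOIN customers b ON a.customer_id = b.id

Result:
product | customer
--------+---------
Camera  | Ivan    
Pen     | Chris   
Phone   | Ivan    
Mouse   | Karen   


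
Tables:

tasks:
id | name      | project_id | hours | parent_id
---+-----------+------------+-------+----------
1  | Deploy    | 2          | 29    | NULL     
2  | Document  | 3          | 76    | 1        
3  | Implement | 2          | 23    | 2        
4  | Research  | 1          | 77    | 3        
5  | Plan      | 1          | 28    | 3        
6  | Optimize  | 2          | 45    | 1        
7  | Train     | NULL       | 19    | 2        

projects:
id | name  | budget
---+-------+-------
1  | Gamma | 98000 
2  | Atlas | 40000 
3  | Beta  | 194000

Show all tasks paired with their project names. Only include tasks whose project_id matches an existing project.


INNER JOIN keeps only tasks rows whose project_id matches an id in projects. Walk through each task:
  - task 1 (Deploy): project_id=2 -> matches Atlas
  - task 2 (Document): project_id=3 -> matches Beta
  - task 3 (Implement): project_id=2 -> matches Atlas
  - task 4 (Research): project_id=1 -> matches Gamma
  - task 5 (Plan): project_id=1 -> matches Gamma
  - task 6 (Optimize): project_id=2 -> matches Atlas
  - task 7 (Train): project_id=NULL, no match -> dropped
So 1 of 7 rows is dropped.

SQL:
SELECT a.name, b.name AS project
FROM tasks a
INNER JOIN projects b ON a.project_id = b.id

Result:
name      | project
----------+--------
Deploy    | Atlas  
Document  | Beta   
Implement | Atlas  
Research  | Gamma  
Plan      | Gamma  
Optimize  | Atlas  


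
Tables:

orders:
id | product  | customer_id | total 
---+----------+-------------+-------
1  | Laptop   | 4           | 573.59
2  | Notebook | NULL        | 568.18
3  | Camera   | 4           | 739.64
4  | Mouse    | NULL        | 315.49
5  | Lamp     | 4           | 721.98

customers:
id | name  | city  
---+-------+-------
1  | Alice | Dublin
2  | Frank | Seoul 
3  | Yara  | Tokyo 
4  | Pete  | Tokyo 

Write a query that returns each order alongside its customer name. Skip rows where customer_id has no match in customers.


INNER JOIN keeps only orders rows whose customer_id matches an id in customers. Walk through each order:
  - order 1 (Laptop): customer_id=4 -> matches Pete
  - order 2 (Notebook): customer_id=NULL, no match -> dropped
  - order 3 (Camera): customer_id=4 -> matches Pete
  - order 4 (Mouse): customer_id=NULL, no match -> dropped
  - order 5 (Lamp): customer_id=4 -> matches Pete
So 2 of 5 rows are dropped.

SQL:
SELECT a.product, b.name AS customer
FROM orders a
INNER JOIN customers b ON a.customer_id = b.id

Result:
product | customer
--------+---------
Laptop  | Pete    
Camera  | Pete    
Lamp    | Pete    


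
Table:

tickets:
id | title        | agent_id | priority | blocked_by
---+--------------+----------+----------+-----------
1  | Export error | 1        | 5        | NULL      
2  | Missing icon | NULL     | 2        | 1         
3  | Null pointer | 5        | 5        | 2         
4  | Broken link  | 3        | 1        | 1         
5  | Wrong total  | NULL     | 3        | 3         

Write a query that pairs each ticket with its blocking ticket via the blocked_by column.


This is a self-join: tickets is joined to a second copy of itself, matching each row's blocked_by to another row's id. Use LEFT JOIN so rows with blocked_by=NULL are kept.
  - ticket 1 (Export error): blocked_by=NULL -> NULL
  - ticket 2 (Missing icon): blocked_by=1 -> Export error
  - ticket 3 (Null pointer): blocked_by=2 -> Missing icon
  - ticket 4 (Broken link): blocked_by=1 -> Export error
  - ticket 5 (Wrong total): blocked_by=3 -> Null pointer

SQL:
SELECT a.title AS item, b.title AS blocked_by
FROM tickets a
LEFT JOIN tickets b ON a.blocked_by = b.id

Result:
item         | blocked_by  
-------------+-------------
Export error | NULL        
Missing icon | Export error
Null pointer | Missing icon
Broken link  | Export error
Wrong total  | Null pointer


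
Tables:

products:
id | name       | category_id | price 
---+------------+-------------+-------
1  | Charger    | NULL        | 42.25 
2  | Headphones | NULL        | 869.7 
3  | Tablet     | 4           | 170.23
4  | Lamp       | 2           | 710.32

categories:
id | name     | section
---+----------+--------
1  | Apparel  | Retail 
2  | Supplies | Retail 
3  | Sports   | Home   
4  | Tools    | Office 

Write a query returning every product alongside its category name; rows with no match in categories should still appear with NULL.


LEFT JOIN keeps every row from products (the left table); where category_id has no match in categories, the category columns become NULL. Walk through each product:
  - product 1 (Charger): category_id=NULL, no match -> kept with NULL
  - product 2 (Headphones): category_id=NULL, no match -> kept with NULL
  - product 3 (Tablet): category_id=4 -> matches Tools
  - product 4 (Lamp): category_id=2 -> matches Supplies
All 4 rows appear; 2 have NULL category.

SQL:
SELECT a.name, b.name AS category
FROM products a
LEFT JOIN categories b ON a.category_id = b.id

Result:
name       | category
-----------+---------
Charger    | NULL    
Headphones | NULL    
Tablet     | Tools   
Lamp       | Supplies
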